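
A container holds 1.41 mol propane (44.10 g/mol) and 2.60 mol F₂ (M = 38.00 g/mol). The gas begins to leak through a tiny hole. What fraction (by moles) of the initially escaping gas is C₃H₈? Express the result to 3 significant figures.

0.335

Effusion rate of each component ∝ n_i/√M_i (partial pressure × 1/√M).
Mole fraction of C₃H₈ in the effusate = (n_C₃H₈/√M_C₃H₈) / (n_C₃H₈/√M_C₃H₈ + n_F₂/√M_F₂)
= (1.41/√44.10) / (1.41/√44.10 + 2.60/√38.00) = 0.2123/(0.2123 + 0.4218) = 0.335.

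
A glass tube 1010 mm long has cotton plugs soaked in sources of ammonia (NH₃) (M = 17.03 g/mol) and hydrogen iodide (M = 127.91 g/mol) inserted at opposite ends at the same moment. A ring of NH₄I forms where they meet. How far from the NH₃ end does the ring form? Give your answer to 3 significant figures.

740 mm

Distances travelled in equal time are proportional to diffusion rates, so d_NH₃/d_HI = √(M_HI/M_NH₃) = √(127.91/17.03) = 2.741.
With d_NH₃ + d_HI = 1010 mm, d_HI = 1010/(1 + 2.741) = 270.0 mm.
d_NH₃ = 1010 − 270.0 = 740 mm.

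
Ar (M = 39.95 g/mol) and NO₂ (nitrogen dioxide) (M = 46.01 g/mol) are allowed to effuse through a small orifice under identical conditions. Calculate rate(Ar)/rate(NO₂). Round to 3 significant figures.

Since effusion rate ∝ 1/√M, rate_Ar/rate_NO₂ = √(M_NO₂/M_Ar) = √(46.01/39.95) = √1.152 = 1.07.

1.07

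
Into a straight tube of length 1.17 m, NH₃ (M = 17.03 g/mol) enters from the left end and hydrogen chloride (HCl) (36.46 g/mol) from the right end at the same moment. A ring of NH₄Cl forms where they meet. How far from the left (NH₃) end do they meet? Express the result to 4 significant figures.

0.6950 m

The fronts meet when d_NH₃ + d_HCl = L with d_NH₃/d_HCl = √(M_HCl/M_NH₃) (Graham's law). Here √(M_HCl/M_NH₃) = √(36.46/17.03) = 1.463.
With d_NH₃ + d_HCl = 1.17 m, d_HCl = 1.17/(1 + 1.463) = 0.4750 m.
d_NH₃ = 1.17 − 0.4750 = 0.6950 m.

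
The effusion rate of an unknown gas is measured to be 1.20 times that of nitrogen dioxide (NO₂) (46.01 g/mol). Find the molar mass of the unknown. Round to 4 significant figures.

Using Graham's law: rate_X/rate_NO₂ = √(M_NO₂/M_X).
1.20 = √(46.01/M_X)
M_X = 46.01 / 1.20² = 46.01 / 1.440 = 31.95 g/mol

31.95 g/mol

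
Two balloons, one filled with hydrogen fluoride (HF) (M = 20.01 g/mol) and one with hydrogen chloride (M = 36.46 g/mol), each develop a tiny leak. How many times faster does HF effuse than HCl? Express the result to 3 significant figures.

Since effusion rate ∝ 1/√M, rate_HF/rate_HCl = √(M_HCl/M_HF) = √(36.46/20.01) = √1.822 = 1.35.

1.35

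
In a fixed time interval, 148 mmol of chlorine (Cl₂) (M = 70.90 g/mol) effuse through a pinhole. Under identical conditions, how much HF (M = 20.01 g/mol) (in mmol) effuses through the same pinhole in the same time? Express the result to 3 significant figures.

From Graham's law, rate_HF/rate_Cl₂ = √(M_Cl₂/M_HF) = √(70.90/20.01) = √3.543 = 1.882.
So the amount for HF is 148 × 1.882 = 279 mmol.

279 mmol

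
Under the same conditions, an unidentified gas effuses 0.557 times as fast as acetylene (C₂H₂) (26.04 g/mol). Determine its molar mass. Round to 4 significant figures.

Using Graham's law: rate_X/rate_C₂H₂ = √(M_C₂H₂/M_X).
0.557 = √(26.04/M_X)
M_X = 26.04 / 0.557² = 26.04 / 0.3102 = 83.93 g/mol

83.93 g/mol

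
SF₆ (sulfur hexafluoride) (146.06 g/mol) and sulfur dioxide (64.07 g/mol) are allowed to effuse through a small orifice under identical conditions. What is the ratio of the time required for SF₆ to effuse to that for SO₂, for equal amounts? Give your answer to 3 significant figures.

By Graham's law, t_SF₆/t_SO₂ = √(M_SF₆/M_SO₂) = √(146.06/64.07) = √2.280 = 1.51.

1.51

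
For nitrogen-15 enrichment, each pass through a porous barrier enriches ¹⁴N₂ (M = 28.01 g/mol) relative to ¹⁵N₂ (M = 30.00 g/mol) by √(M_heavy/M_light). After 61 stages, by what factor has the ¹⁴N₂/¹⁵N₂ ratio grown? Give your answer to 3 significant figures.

The single-stage factor is √(M_heavy/M_light), so 61 stages give [√(30.00/28.01)]^61 = (30.00/28.01)^(61/2).
= 1.07105^(61/2) = 8.11.

8.11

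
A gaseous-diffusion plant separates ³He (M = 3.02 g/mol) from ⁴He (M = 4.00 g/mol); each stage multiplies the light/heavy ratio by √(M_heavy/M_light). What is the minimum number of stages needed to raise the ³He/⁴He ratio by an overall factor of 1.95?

Single-stage factor α = √(4.00/3.02), so ln α = ½ ln(1.32450) = 0.1405.
Need α^N ≥ 1.95 ⇒ N ≥ ln(1.95) / ln α = 0.6678 / 0.1405 = 4.75.
So at least 5 stages are needed.

5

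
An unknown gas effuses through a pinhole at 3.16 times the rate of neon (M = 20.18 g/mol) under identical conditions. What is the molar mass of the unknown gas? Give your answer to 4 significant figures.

2.021 g/mol

From Graham's law, rate_X/rate_Ne = √(M_Ne/M_X).
3.16 = √(20.18/M_X)
M_X = 20.18 / 3.16² = 20.18 / 9.986 = 2.021 g/mol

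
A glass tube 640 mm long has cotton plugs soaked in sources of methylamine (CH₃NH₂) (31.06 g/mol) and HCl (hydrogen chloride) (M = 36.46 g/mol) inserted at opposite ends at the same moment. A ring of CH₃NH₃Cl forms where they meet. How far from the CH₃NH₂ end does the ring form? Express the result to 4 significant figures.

332.8 mm

The fronts meet when d_CH₃NH₂ + d_HCl = L with d_CH₃NH₂/d_HCl = √(M_HCl/M_CH₃NH₂) (Graham's law). Here √(M_HCl/M_CH₃NH₂) = √(36.46/31.06) = 1.083.
With d_CH₃NH₂ + d_HCl = 640 mm, d_HCl = 640/(1 + 1.083) = 307.2 mm.
d_CH₃NH₂ = 640 − 307.2 = 332.8 mm.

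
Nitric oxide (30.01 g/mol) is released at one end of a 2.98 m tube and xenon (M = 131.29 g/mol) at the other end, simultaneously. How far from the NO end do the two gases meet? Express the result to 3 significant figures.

Graham's law gives d_NO/d_Xe = rate_NO/rate_Xe = √(M_Xe/M_NO) = √(131.29/30.01) = 2.092.
With d_NO + d_Xe = 2.98 m, d_Xe = 2.98/(1 + 2.092) = 0.9639 m.
d_NO = 2.98 − 0.9639 = 2.02 m.

2.02 m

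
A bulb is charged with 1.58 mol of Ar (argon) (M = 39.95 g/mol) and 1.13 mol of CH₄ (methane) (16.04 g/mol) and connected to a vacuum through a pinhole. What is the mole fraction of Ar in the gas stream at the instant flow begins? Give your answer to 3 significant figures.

Rate_i ∝ x_i/√M_i (Graham's law weighted by mole fraction), so the effusate composition follows n_i/√M_i.
So x_Ar in the escaping gas = (n_Ar/√M_Ar) / Σ(n_i/√M_i)
= (1.58/√39.95) / (1.58/√39.95 + 1.13/√16.04) = 0.2500/(0.2500 + 0.2821) = 0.470.

0.470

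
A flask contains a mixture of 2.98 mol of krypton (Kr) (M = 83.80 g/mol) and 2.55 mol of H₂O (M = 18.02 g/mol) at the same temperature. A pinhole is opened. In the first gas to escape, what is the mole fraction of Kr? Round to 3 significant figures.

0.351

Effusion rate of each component ∝ n_i/√M_i (partial pressure × 1/√M).
Mole fraction of Kr in the effusate = (n_Kr/√M_Kr) / (n_Kr/√M_Kr + n_H₂O/√M_H₂O)
= (2.98/√83.80) / (2.98/√83.80 + 2.55/√18.02) = 0.3255/(0.3255 + 0.6007) = 0.351.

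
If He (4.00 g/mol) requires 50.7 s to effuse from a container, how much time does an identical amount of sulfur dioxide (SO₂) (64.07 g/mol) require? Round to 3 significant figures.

Using Graham's law: t_SO₂/t_He = √(M_SO₂/M_He) = √(64.07/4.00) = √16.02 = 4.002.
So the time for SO₂ is 50.7 × 4.002 = 203 s.

203 s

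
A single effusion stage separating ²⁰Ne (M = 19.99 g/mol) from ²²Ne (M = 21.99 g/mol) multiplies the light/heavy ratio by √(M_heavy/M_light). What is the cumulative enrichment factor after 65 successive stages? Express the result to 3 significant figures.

22.2

Each stage multiplies the ratio by α = √(21.99/19.99), so after 65 stages the overall factor is α^65 = (21.99/19.99)^(65/2).
= 1.10005^(65/2) = 22.2.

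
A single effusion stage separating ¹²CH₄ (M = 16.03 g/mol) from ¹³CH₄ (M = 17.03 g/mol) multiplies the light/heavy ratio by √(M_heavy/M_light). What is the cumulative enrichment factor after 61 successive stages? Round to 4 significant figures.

6.332

The single-stage factor is √(M_heavy/M_light), so 61 stages give [√(17.03/16.03)]^61 = (17.03/16.03)^(61/2).
= 1.06238^(61/2) = 6.332.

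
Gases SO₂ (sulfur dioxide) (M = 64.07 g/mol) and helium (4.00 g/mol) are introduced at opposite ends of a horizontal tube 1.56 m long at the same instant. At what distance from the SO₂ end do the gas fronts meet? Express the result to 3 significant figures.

0.312 m

Graham's law gives d_SO₂/d_He = rate_SO₂/rate_He = √(M_He/M_SO₂) = √(4.00/64.07) = 0.2499.
With d_SO₂ + d_He = 1.56 m, d_He = 1.56/(1 + 0.2499) = 1.248 m.
d_SO₂ = 1.56 − 1.248 = 0.312 m.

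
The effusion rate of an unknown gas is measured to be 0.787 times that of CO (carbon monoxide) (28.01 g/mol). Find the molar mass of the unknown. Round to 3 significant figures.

45.2 g/mol

Graham's law gives rate_X/rate_CO = √(M_CO/M_X).
0.787 = √(28.01/M_X)
M_X = 28.01 / 0.787² = 28.01 / 0.6194 = 45.2 g/mol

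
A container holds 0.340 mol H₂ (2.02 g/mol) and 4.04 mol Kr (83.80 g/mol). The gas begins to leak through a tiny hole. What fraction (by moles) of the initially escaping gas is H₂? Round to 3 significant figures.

The effusion rate of species i is ∝ p_i/√M_i ∝ n_i/√M_i.
So x_H₂ in the escaping gas = (n_H₂/√M_H₂) / Σ(n_i/√M_i)
= (0.340/√2.02) / (0.340/√2.02 + 4.04/√83.80) = 0.2392/(0.2392 + 0.4413) = 0.352.

0.352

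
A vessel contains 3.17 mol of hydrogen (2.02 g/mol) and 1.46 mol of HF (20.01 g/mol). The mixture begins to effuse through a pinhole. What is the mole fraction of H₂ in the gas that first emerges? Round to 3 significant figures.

0.872

Effusion rate of each component ∝ n_i/√M_i (partial pressure × 1/√M).
x_H₂(eff) = (n_H₂/√M_H₂) / (n_H₂/√M_H₂ + n_HF/√M_HF)
= (3.17/√2.02) / (3.17/√2.02 + 1.46/√20.01) = 2.230/(2.230 + 0.3264) = 0.872.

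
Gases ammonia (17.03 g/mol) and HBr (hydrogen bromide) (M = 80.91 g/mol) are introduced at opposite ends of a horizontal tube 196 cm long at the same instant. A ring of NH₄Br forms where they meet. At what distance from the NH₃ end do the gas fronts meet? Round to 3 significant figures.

134 cm

The fronts meet when d_NH₃ + d_HBr = L with d_NH₃/d_HBr = √(M_HBr/M_NH₃) (Graham's law). Here √(M_HBr/M_NH₃) = √(80.91/17.03) = 2.180.
With d_NH₃ + d_HBr = 196 cm, d_HBr = 196/(1 + 2.180) = 61.64 cm.
d_NH₃ = 196 − 61.64 = 134 cm.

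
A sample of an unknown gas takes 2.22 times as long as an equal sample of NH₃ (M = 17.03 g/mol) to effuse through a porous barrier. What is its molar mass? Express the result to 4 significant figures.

83.93 g/mol

Since effusion rate ∝ 1/√M, t_X/t_NH₃ = √(M_X/M_NH₃).
2.22 = √(M_X/17.03)
M_X = 17.03 × 2.22² = 17.03 × 4.928 = 83.93 g/mol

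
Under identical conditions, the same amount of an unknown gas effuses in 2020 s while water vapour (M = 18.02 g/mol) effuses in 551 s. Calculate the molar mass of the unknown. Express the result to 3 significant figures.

242 g/mol

Graham's law gives t_X/t_H₂O = √(M_X/M_H₂O).
2020/551 = 3.666 = √(M_X/18.02)
M_X = 18.02 × 3.666² = 18.02 × 13.44 = 242 g/mol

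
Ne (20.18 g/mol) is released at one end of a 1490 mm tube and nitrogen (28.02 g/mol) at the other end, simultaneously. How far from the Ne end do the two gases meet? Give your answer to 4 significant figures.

806.0 mm

Graham's law gives d_Ne/d_N₂ = rate_Ne/rate_N₂ = √(M_N₂/M_Ne) = √(28.02/20.18) = 1.178.
With d_Ne + d_N₂ = 1490 mm, d_N₂ = 1490/(1 + 1.178) = 684.0 mm.
d_Ne = 1490 − 684.0 = 806.0 mm.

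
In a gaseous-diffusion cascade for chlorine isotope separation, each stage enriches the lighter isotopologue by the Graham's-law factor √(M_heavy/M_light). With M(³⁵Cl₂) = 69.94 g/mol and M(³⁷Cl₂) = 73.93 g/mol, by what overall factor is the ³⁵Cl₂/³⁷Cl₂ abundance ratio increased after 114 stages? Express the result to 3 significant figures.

23.6

After 114 stages the ratio has grown by (√(73.93/69.94))^114 = (73.93/69.94)^(114/2).
= 1.05705^57 = 23.6.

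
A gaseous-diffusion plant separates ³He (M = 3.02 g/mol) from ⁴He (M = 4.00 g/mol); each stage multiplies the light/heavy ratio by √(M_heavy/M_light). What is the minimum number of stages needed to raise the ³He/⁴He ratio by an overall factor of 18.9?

21

With α = √(4.00/3.02) per stage, ln α = ½ ln(1.32450) = 0.1405.
Need α^N ≥ 18.9 ⇒ N ≥ ln(18.9) / ln α = 2.939 / 0.1405 = 20.92.
Minimum whole number of stages: N = 21.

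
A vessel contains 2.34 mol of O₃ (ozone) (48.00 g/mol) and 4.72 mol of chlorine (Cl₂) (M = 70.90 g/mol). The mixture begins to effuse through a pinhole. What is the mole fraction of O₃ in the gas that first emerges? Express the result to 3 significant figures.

Rate_i ∝ x_i/√M_i (Graham's law weighted by mole fraction), so the effusate composition follows n_i/√M_i.
So x_O₃ in the escaping gas = (n_O₃/√M_O₃) / Σ(n_i/√M_i)
= (2.34/√48.00) / (2.34/√48.00 + 4.72/√70.90) = 0.3377/(0.3377 + 0.5606) = 0.376.

0.376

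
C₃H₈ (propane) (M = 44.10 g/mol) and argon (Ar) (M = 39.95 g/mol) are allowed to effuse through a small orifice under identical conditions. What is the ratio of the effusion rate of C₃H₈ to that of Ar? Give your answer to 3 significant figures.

Graham's law gives rate_C₃H₈/rate_Ar = √(M_Ar/M_C₃H₈) = √(39.95/44.10) = √0.9059 = 0.952.

0.952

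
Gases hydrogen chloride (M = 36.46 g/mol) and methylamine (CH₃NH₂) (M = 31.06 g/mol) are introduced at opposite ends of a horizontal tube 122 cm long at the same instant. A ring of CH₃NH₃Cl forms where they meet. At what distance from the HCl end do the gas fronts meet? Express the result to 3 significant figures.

In equal time, each gas travels a distance ∝ its rate ∝ 1/√M, so d_HCl/d_CH₃NH₂ = √(M_CH₃NH₂/M_HCl) = √(31.06/36.46) = 0.9230.
With d_HCl + d_CH₃NH₂ = 122 cm, d_CH₃NH₂ = 122/(1 + 0.9230) = 63.44 cm.
d_HCl = 122 − 63.44 = 58.6 cm.

58.6 cm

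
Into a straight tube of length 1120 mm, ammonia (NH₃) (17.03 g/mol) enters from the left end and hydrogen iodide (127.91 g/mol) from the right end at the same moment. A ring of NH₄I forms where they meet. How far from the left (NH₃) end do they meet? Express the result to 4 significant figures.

820.6 mm

The fronts meet when d_NH₃ + d_HI = L with d_NH₃/d_HI = √(M_HI/M_NH₃) (Graham's law). Here √(M_HI/M_NH₃) = √(127.91/17.03) = 2.741.
With d_NH₃ + d_HI = 1120 mm, d_HI = 1120/(1 + 2.741) = 299.4 mm.
d_NH₃ = 1120 − 299.4 = 820.6 mm.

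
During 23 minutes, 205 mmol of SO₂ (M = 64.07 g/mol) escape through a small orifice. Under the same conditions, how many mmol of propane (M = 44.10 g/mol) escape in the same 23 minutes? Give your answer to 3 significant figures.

By Graham's law, rate_C₃H₈/rate_SO₂ = √(M_SO₂/M_C₃H₈) = √(64.07/44.10) = √1.453 = 1.205.
So the amount for C₃H₈ is 205 × 1.205 = 247 mmol.

247 mmol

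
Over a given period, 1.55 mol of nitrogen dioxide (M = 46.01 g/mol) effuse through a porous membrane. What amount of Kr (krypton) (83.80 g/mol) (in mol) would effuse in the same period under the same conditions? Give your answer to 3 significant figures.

1.15 mol

Graham's law gives rate_Kr/rate_NO₂ = √(M_NO₂/M_Kr) = √(46.01/83.80) = √0.5490 = 0.7410.
So the amount for Kr is 1.55 × 0.7410 = 1.15 mol.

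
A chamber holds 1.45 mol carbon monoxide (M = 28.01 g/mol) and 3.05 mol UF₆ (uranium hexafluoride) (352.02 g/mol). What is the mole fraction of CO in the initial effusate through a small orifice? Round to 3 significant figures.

0.628

The effusion rate of species i is ∝ p_i/√M_i ∝ n_i/√M_i.
So x_CO in the escaping gas = (n_CO/√M_CO) / Σ(n_i/√M_i)
= (1.45/√28.01) / (1.45/√28.01 + 3.05/√352.02) = 0.2740/(0.2740 + 0.1626) = 0.628.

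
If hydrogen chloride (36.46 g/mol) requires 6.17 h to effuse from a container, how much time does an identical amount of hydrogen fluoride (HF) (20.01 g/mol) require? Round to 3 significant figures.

4.57 h

By Graham's law, t_HF/t_HCl = √(M_HF/M_HCl) = √(20.01/36.46) = √0.5488 = 0.7408.
So the time for HF is 6.17 × 0.7408 = 4.57 h.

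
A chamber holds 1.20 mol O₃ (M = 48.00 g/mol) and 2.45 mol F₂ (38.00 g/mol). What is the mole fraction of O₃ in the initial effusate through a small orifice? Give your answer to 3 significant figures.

The effusion rate of species i is ∝ p_i/√M_i ∝ n_i/√M_i.
Mole fraction of O₃ in the effusate = (n_O₃/√M_O₃) / (n_O₃/√M_O₃ + n_F₂/√M_F₂)
= (1.20/√48.00) / (1.20/√48.00 + 2.45/√38.00) = 0.1732/(0.1732 + 0.3974) = 0.304.

0.304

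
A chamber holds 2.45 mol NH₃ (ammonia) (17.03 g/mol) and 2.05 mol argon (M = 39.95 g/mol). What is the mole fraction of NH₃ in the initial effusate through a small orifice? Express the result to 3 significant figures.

Effusion rate of each component ∝ n_i/√M_i (partial pressure × 1/√M).
x_NH₃(eff) = (n_NH₃/√M_NH₃) / (n_NH₃/√M_NH₃ + n_Ar/√M_Ar)
= (2.45/√17.03) / (2.45/√17.03 + 2.05/√39.95) = 0.5937/(0.5937 + 0.3243) = 0.647.

0.647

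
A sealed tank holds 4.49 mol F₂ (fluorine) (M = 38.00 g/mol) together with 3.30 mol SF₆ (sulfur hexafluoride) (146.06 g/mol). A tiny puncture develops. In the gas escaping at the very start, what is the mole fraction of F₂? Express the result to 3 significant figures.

Effusion rate of each component ∝ n_i/√M_i (partial pressure × 1/√M).
Mole fraction of F₂ in the effusate = (n_F₂/√M_F₂) / (n_F₂/√M_F₂ + n_SF₆/√M_SF₆)
= (4.49/√38.00) / (4.49/√38.00 + 3.30/√146.06) = 0.7284/(0.7284 + 0.2731) = 0.727.

0.727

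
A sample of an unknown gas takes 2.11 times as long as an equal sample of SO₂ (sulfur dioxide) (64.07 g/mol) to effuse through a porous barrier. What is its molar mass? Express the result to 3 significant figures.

From Graham's law, t_X/t_SO₂ = √(M_X/M_SO₂).
2.11 = √(M_X/64.07)
M_X = 64.07 × 2.11² = 64.07 × 4.452 = 285 g/mol

285 g/mol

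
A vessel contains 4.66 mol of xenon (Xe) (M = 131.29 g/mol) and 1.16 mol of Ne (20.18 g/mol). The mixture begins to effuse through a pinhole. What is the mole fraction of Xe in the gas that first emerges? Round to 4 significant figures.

Rate_i ∝ x_i/√M_i (Graham's law weighted by mole fraction), so the effusate composition follows n_i/√M_i.
So x_Xe in the escaping gas = (n_Xe/√M_Xe) / Σ(n_i/√M_i)
= (4.66/√131.29) / (4.66/√131.29 + 1.16/√20.18) = 0.4067/(0.4067 + 0.2582) = 0.6116.

0.6116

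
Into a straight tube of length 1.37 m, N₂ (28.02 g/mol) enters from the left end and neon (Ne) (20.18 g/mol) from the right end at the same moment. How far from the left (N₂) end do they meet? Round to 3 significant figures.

Distances travelled in equal time are proportional to diffusion rates, so d_N₂/d_Ne = √(M_Ne/M_N₂) = √(20.18/28.02) = 0.8486.
With d_N₂ + d_Ne = 1.37 m, d_Ne = 1.37/(1 + 0.8486) = 0.7411 m.
d_N₂ = 1.37 − 0.7411 = 0.629 m.

0.629 m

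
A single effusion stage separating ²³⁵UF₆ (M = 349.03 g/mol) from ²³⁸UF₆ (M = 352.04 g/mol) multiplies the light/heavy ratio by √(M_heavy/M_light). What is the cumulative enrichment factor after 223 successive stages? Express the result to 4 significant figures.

Overall factor = α^223 with α = √(352.04/349.03), i.e. (352.04/349.03)^(223/2).
= 1.00862^(223/2) = 2.605.

2.605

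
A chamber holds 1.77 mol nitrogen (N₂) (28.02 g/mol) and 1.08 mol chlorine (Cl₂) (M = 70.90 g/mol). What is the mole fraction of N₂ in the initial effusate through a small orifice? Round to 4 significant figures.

0.7228

Effusion rate of each component ∝ n_i/√M_i (partial pressure × 1/√M).
Mole fraction of N₂ in the effusate = (n_N₂/√M_N₂) / (n_N₂/√M_N₂ + n_Cl₂/√M_Cl₂)
= (1.77/√28.02) / (1.77/√28.02 + 1.08/√70.90) = 0.3344/(0.3344 + 0.1283) = 0.7228.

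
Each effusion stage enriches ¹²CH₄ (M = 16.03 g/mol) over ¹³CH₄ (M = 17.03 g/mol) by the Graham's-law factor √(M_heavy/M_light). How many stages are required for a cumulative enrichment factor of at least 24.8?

107

Per stage α = (17.03/16.03)^(1/2) = 1.06238^0.5, giving ln α = 0.03026.
Need α^N ≥ 24.8 ⇒ N ≥ ln(24.8) / ln α = 3.211 / 0.03026 = 106.12.
Minimum whole number of stages: N = 107.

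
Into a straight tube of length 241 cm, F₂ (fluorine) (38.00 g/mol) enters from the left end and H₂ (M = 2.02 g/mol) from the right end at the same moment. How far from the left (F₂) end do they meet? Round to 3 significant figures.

45.2 cm

In equal time, each gas travels a distance ∝ its rate ∝ 1/√M, so d_F₂/d_H₂ = √(M_H₂/M_F₂) = √(2.02/38.00) = 0.2306.
With d_F₂ + d_H₂ = 241 cm, d_H₂ = 241/(1 + 0.2306) = 195.8 cm.
d_F₂ = 241 − 195.8 = 45.2 cm.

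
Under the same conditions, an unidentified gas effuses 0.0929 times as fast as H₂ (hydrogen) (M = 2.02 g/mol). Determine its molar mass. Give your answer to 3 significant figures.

234 g/mol

Since effusion rate ∝ 1/√M, rate_X/rate_H₂ = √(M_H₂/M_X).
0.0929 = √(2.02/M_X)
M_X = 2.02 / 0.0929² = 2.02 / 0.008630 = 234 g/mol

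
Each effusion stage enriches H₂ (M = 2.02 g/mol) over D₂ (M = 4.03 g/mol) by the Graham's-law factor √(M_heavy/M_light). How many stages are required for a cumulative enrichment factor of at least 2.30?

Single-stage factor α = √(4.03/2.02), so ln α = ½ ln(1.99505) = 0.3453.
Need α^N ≥ 2.30 ⇒ N ≥ ln(2.30) / ln α = 0.8329 / 0.3453 = 2.41.
So at least 3 stages are needed.

3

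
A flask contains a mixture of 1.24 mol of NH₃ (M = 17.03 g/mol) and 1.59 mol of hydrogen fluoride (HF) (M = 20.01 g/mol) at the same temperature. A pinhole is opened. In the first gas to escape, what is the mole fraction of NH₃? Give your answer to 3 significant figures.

0.458

Rate_i ∝ x_i/√M_i (Graham's law weighted by mole fraction), so the effusate composition follows n_i/√M_i.
So x_NH₃ in the escaping gas = (n_NH₃/√M_NH₃) / Σ(n_i/√M_i)
= (1.24/√17.03) / (1.24/√17.03 + 1.59/√20.01) = 0.3005/(0.3005 + 0.3554) = 0.458.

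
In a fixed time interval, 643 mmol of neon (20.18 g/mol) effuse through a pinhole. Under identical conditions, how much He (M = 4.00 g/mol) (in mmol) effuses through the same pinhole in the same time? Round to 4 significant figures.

Graham's law gives rate_He/rate_Ne = √(M_Ne/M_He) = √(20.18/4.00) = √5.045 = 2.246.
So the amount for He is 643 × 2.246 = 1444 mmol.

1444 mmol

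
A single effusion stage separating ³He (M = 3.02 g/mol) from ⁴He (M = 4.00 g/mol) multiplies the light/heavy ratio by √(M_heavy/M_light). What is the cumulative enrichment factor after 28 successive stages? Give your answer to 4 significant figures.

51.14

Overall factor = α^28 with α = √(4.00/3.02), i.e. (4.00/3.02)^(28/2).
= 1.32450^14 = 51.14.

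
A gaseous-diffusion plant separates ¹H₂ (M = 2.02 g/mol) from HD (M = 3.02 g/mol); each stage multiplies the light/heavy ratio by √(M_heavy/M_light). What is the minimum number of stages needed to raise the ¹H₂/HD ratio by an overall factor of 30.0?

17

With α = √(3.02/2.02) per stage, ln α = ½ ln(1.49505) = 0.2011.
Need α^N ≥ 30.0 ⇒ N ≥ ln(30.0) / ln α = 3.401 / 0.2011 = 16.91.
Rounding up, N = 17 stages.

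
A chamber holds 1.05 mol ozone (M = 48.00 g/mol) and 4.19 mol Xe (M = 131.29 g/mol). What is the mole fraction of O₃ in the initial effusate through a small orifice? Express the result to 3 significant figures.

Rate_i ∝ x_i/√M_i (Graham's law weighted by mole fraction), so the effusate composition follows n_i/√M_i.
Mole fraction of O₃ in the effusate = (n_O₃/√M_O₃) / (n_O₃/√M_O₃ + n_Xe/√M_Xe)
= (1.05/√48.00) / (1.05/√48.00 + 4.19/√131.29) = 0.1516/(0.1516 + 0.3657) = 0.293.

0.293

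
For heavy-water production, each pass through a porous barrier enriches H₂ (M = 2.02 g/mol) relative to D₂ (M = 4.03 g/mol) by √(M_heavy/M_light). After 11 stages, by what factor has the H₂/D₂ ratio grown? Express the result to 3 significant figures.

44.6

Overall factor = α^11 with α = √(4.03/2.02), i.e. (4.03/2.02)^(11/2).
= 1.99505^(11/2) = 44.6.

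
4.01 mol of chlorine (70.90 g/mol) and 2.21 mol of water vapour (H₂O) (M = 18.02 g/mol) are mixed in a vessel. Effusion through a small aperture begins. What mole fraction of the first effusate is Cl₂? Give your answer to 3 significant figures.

0.478

The effusion rate of species i is ∝ p_i/√M_i ∝ n_i/√M_i.
Mole fraction of Cl₂ in the effusate = (n_Cl₂/√M_Cl₂) / (n_Cl₂/√M_Cl₂ + n_H₂O/√M_H₂O)
= (4.01/√70.90) / (4.01/√70.90 + 2.21/√18.02) = 0.4762/(0.4762 + 0.5206) = 0.478.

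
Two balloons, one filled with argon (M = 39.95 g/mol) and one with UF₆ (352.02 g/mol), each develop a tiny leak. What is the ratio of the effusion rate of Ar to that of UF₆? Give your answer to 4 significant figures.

Graham's law gives rate_Ar/rate_UF₆ = √(M_UF₆/M_Ar) = √(352.02/39.95) = √8.812 = 2.968.

2.968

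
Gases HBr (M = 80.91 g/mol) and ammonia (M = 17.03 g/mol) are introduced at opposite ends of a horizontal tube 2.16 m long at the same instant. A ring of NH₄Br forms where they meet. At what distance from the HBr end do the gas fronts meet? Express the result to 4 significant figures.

0.6793 m

In equal time, each gas travels a distance ∝ its rate ∝ 1/√M, so d_HBr/d_NH₃ = √(M_NH₃/M_HBr) = √(17.03/80.91) = 0.4588.
With d_HBr + d_NH₃ = 2.16 m, d_NH₃ = 2.16/(1 + 0.4588) = 1.481 m.
d_HBr = 2.16 − 1.481 = 0.6793 m.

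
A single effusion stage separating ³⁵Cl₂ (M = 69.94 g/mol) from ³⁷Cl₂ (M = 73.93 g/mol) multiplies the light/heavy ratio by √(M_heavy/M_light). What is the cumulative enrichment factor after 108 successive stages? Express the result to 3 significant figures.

Each stage multiplies the ratio by α = √(73.93/69.94), so after 108 stages the overall factor is α^108 = (73.93/69.94)^(108/2).
= 1.05705^54 = 20.0.

20.0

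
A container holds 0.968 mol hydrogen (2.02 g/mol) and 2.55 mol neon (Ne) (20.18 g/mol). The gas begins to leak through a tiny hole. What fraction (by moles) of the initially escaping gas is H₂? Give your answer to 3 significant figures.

0.545

The effusion rate of species i is ∝ p_i/√M_i ∝ n_i/√M_i.
x_H₂(eff) = (n_H₂/√M_H₂) / (n_H₂/√M_H₂ + n_Ne/√M_Ne)
= (0.968/√2.02) / (0.968/√2.02 + 2.55/√20.18) = 0.6811/(0.6811 + 0.5676) = 0.545.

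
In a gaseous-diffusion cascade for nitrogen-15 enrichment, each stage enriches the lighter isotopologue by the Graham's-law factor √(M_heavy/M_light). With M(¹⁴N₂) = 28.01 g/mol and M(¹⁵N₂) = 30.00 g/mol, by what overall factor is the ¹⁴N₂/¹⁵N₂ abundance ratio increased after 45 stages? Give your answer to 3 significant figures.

Each stage multiplies the ratio by α = √(30.00/28.01), so after 45 stages the overall factor is α^45 = (30.00/28.01)^(45/2).
= 1.07105^(45/2) = 4.68.

4.68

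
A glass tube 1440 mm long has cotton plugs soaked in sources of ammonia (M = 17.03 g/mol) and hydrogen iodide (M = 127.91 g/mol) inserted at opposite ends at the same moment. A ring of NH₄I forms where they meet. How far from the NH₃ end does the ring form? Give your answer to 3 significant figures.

Distances travelled in equal time are proportional to diffusion rates, so d_NH₃/d_HI = √(M_HI/M_NH₃) = √(127.91/17.03) = 2.741.
With d_NH₃ + d_HI = 1440 mm, d_HI = 1440/(1 + 2.741) = 385.0 mm.
d_NH₃ = 1440 − 385.0 = 1060 mm.

1060 mm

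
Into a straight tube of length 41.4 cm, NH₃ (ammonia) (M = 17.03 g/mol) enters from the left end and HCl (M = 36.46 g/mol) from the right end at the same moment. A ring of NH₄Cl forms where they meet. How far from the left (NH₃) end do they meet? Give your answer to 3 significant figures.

24.6 cm

Distances travelled in equal time are proportional to diffusion rates, so d_NH₃/d_HCl = √(M_HCl/M_NH₃) = √(36.46/17.03) = 1.463.
With d_NH₃ + d_HCl = 41.4 cm, d_HCl = 41.4/(1 + 1.463) = 16.81 cm.
d_NH₃ = 41.4 − 16.81 = 24.6 cm.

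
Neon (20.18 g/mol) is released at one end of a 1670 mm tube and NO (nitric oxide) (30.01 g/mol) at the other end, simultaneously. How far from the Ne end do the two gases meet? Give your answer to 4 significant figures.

917.6 mm

The fronts meet when d_Ne + d_NO = L with d_Ne/d_NO = √(M_NO/M_Ne) (Graham's law). Here √(M_NO/M_Ne) = √(30.01/20.18) = 1.219.
With d_Ne + d_NO = 1670 mm, d_NO = 1670/(1 + 1.219) = 752.4 mm.
d_Ne = 1670 − 752.4 = 917.6 mm.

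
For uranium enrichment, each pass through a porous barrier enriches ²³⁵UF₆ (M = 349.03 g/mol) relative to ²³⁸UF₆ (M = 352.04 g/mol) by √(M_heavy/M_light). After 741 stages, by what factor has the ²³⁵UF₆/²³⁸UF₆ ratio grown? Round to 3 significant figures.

24.1

Overall factor = α^741 with α = √(352.04/349.03), i.e. (352.04/349.03)^(741/2).
= 1.00862^(741/2) = 24.1.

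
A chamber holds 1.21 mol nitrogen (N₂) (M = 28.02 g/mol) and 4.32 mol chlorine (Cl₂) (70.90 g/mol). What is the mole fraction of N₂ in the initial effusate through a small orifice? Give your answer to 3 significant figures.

0.308

Effusion rate of each component ∝ n_i/√M_i (partial pressure × 1/√M).
Mole fraction of N₂ in the effusate = (n_N₂/√M_N₂) / (n_N₂/√M_N₂ + n_Cl₂/√M_Cl₂)
= (1.21/√28.02) / (1.21/√28.02 + 4.32/√70.90) = 0.2286/(0.2286 + 0.5131) = 0.308.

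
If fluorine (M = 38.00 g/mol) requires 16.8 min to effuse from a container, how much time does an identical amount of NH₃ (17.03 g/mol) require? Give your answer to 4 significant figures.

Since effusion rate ∝ 1/√M, t_NH₃/t_F₂ = √(M_NH₃/M_F₂) = √(17.03/38.00) = √0.4482 = 0.6694.
So the time for NH₃ is 16.8 × 0.6694 = 11.25 min.

11.25 min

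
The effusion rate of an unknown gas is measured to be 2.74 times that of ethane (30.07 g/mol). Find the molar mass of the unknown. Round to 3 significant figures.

4.01 g/mol

From Graham's law, rate_X/rate_C₂H₆ = √(M_C₂H₆/M_X).
2.74 = √(30.07/M_X)
M_X = 30.07 / 2.74² = 30.07 / 7.508 = 4.01 g/mol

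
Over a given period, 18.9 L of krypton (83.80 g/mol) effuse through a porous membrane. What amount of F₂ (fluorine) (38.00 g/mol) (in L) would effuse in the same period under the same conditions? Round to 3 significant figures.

From Graham's law, rate_F₂/rate_Kr = √(M_Kr/M_F₂) = √(83.80/38.00) = √2.205 = 1.485.
So the volume for F₂ is 18.9 × 1.485 = 28.1 L.

28.1 L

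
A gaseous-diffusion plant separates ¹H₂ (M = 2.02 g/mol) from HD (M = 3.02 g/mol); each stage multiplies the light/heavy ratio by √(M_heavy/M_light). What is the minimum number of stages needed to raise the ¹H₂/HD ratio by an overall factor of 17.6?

15

Per stage α = (3.02/2.02)^(1/2) = 1.49505^0.5, giving ln α = 0.2011.
Need α^N ≥ 17.6 ⇒ N ≥ ln(17.6) / ln α = 2.868 / 0.2011 = 14.26.
Minimum whole number of stages: N = 15.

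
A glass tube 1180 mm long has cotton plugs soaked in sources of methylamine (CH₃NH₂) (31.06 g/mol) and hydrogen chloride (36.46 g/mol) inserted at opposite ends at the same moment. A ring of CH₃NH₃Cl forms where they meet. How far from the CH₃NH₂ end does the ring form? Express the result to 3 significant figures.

614 mm

Graham's law gives d_CH₃NH₂/d_HCl = rate_CH₃NH₂/rate_HCl = √(M_HCl/M_CH₃NH₂) = √(36.46/31.06) = 1.083.
With d_CH₃NH₂ + d_HCl = 1180 mm, d_HCl = 1180/(1 + 1.083) = 566.4 mm.
d_CH₃NH₂ = 1180 − 566.4 = 614 mm.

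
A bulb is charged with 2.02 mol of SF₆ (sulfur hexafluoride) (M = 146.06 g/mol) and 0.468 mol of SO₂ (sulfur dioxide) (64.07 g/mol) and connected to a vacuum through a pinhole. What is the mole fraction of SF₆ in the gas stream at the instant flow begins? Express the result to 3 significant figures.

0.741

The effusion rate of species i is ∝ p_i/√M_i ∝ n_i/√M_i.
Mole fraction of SF₆ in the effusate = (n_SF₆/√M_SF₆) / (n_SF₆/√M_SF₆ + n_SO₂/√M_SO₂)
= (2.02/√146.06) / (2.02/√146.06 + 0.468/√64.07) = 0.1671/(0.1671 + 0.05847) = 0.741.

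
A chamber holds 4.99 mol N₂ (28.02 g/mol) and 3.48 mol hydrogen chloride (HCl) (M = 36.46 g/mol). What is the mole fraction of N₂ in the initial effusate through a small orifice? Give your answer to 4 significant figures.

The effusion rate of species i is ∝ p_i/√M_i ∝ n_i/√M_i.
Mole fraction of N₂ in the effusate = (n_N₂/√M_N₂) / (n_N₂/√M_N₂ + n_HCl/√M_HCl)
= (4.99/√28.02) / (4.99/√28.02 + 3.48/√36.46) = 0.9427/(0.9427 + 0.5763) = 0.6206.

0.6206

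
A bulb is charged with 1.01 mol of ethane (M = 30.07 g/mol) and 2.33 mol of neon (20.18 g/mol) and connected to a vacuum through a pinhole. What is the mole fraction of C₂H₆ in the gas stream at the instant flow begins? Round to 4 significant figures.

0.2621

Rate_i ∝ x_i/√M_i (Graham's law weighted by mole fraction), so the effusate composition follows n_i/√M_i.
x_C₂H₆(eff) = (n_C₂H₆/√M_C₂H₆) / (n_C₂H₆/√M_C₂H₆ + n_Ne/√M_Ne)
= (1.01/√30.07) / (1.01/√30.07 + 2.33/√20.18) = 0.1842/(0.1842 + 0.5187) = 0.2621.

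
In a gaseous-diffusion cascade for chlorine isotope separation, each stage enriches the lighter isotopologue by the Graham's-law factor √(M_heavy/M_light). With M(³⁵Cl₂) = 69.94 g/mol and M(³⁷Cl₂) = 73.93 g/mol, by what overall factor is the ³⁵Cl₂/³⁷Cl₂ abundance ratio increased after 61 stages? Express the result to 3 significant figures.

Each stage multiplies the ratio by α = √(73.93/69.94), so after 61 stages the overall factor is α^61 = (73.93/69.94)^(61/2).
= 1.05705^(61/2) = 5.43.

5.43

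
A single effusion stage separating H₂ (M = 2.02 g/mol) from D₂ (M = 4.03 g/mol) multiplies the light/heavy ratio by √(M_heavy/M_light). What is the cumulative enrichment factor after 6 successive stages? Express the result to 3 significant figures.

The single-stage factor is √(M_heavy/M_light), so 6 stages give [√(4.03/2.02)]^6 = (4.03/2.02)^(6/2).
= 1.99505^3 = 7.94.

7.94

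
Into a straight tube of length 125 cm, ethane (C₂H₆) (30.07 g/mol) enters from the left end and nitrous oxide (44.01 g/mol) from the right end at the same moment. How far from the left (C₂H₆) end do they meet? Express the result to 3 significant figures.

The fronts meet when d_C₂H₆ + d_N₂O = L with d_C₂H₆/d_N₂O = √(M_N₂O/M_C₂H₆) (Graham's law). Here √(M_N₂O/M_C₂H₆) = √(44.01/30.07) = 1.210.
With d_C₂H₆ + d_N₂O = 125 cm, d_N₂O = 125/(1 + 1.210) = 56.57 cm.
d_C₂H₆ = 125 − 56.57 = 68.4 cm.

68.4 cm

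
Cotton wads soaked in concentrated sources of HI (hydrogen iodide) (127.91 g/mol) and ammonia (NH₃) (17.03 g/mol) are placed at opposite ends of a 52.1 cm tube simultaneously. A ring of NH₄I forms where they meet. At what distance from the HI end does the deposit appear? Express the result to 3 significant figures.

Graham's law gives d_HI/d_NH₃ = rate_HI/rate_NH₃ = √(M_NH₃/M_HI) = √(17.03/127.91) = 0.3649.
With d_HI + d_NH₃ = 52.1 cm, d_NH₃ = 52.1/(1 + 0.3649) = 38.17 cm.
d_HI = 52.1 − 38.17 = 13.9 cm.

13.9 cm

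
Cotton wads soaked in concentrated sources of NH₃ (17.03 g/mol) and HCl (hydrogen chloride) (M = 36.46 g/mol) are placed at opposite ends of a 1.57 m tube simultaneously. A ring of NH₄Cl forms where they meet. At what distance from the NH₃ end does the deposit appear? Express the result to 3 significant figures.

0.933 m

Graham's law gives d_NH₃/d_HCl = rate_NH₃/rate_HCl = √(M_HCl/M_NH₃) = √(36.46/17.03) = 1.463.
With d_NH₃ + d_HCl = 1.57 m, d_HCl = 1.57/(1 + 1.463) = 0.6374 m.
d_NH₃ = 1.57 − 0.6374 = 0.933 m.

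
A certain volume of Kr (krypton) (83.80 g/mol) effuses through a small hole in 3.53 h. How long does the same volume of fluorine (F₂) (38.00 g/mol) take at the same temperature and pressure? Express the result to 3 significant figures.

Using Graham's law: t_F₂/t_Kr = √(M_F₂/M_Kr) = √(38.00/83.80) = √0.4535 = 0.6734.
So the time for F₂ is 3.53 × 0.6734 = 2.38 h.

2.38 h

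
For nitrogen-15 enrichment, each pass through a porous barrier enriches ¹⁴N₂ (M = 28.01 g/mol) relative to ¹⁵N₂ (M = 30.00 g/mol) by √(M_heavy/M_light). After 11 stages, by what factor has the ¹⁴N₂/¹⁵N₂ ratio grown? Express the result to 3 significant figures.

After 11 stages the ratio has grown by (√(30.00/28.01))^11 = (30.00/28.01)^(11/2).
= 1.07105^(11/2) = 1.46.

1.46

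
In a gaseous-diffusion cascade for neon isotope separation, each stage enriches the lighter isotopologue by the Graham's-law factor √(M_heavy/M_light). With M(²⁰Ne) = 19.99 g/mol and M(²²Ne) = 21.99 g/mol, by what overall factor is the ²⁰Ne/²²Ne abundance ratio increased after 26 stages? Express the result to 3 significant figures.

3.45

Each stage multiplies the ratio by α = √(21.99/19.99), so after 26 stages the overall factor is α^26 = (21.99/19.99)^(26/2).
= 1.10005^13 = 3.45.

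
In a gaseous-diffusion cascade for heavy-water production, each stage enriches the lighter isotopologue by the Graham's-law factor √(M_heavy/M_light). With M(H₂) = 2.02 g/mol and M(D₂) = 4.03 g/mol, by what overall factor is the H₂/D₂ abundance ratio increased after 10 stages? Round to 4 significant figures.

31.61

The single-stage factor is √(M_heavy/M_light), so 10 stages give [√(4.03/2.02)]^10 = (4.03/2.02)^(10/2).
= 1.99505^5 = 31.61.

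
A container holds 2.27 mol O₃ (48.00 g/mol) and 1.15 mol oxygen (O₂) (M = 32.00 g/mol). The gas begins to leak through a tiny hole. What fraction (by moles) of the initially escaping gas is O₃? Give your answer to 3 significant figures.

0.617

Effusion rate of each component ∝ n_i/√M_i (partial pressure × 1/√M).
x_O₃(eff) = (n_O₃/√M_O₃) / (n_O₃/√M_O₃ + n_O₂/√M_O₂)
= (2.27/√48.00) / (2.27/√48.00 + 1.15/√32.00) = 0.3276/(0.3276 + 0.2033) = 0.617.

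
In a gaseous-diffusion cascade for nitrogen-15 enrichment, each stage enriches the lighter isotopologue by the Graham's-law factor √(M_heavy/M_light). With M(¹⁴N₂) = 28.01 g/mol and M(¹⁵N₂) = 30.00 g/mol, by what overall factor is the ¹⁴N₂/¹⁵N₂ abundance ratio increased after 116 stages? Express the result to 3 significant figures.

53.6

Each stage multiplies the ratio by α = √(30.00/28.01), so after 116 stages the overall factor is α^116 = (30.00/28.01)^(116/2).
= 1.07105^58 = 53.6.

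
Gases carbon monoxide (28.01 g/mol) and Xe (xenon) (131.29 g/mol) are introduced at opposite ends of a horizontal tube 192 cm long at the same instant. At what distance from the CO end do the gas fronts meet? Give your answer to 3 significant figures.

Graham's law gives d_CO/d_Xe = rate_CO/rate_Xe = √(M_Xe/M_CO) = √(131.29/28.01) = 2.165.
With d_CO + d_Xe = 192 cm, d_Xe = 192/(1 + 2.165) = 60.66 cm.
d_CO = 192 − 60.66 = 131 cm.

131 cm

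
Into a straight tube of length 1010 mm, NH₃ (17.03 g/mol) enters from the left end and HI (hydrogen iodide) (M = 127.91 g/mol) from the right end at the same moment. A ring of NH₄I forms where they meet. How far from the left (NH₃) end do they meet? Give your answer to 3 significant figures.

740 mm

Graham's law gives d_NH₃/d_HI = rate_NH₃/rate_HI = √(M_HI/M_NH₃) = √(127.91/17.03) = 2.741.
With d_NH₃ + d_HI = 1010 mm, d_HI = 1010/(1 + 2.741) = 270.0 mm.
d_NH₃ = 1010 − 270.0 = 740 mm.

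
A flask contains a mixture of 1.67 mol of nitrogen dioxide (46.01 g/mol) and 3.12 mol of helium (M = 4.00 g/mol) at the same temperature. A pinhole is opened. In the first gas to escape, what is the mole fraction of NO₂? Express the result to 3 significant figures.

The effusion rate of species i is ∝ p_i/√M_i ∝ n_i/√M_i.
Mole fraction of NO₂ in the effusate = (n_NO₂/√M_NO₂) / (n_NO₂/√M_NO₂ + n_He/√M_He)
= (1.67/√46.01) / (1.67/√46.01 + 3.12/√4.00) = 0.2462/(0.2462 + 1.560) = 0.136.

0.136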